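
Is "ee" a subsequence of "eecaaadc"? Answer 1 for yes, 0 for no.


Check if "ee" is a subsequence of "eecaaadc"
Greedy scan:
  Position 0 ('e'): matches sub[0] = 'e'
  Position 1 ('e'): matches sub[1] = 'e'
  Position 2 ('c'): no match needed
  Position 3 ('a'): no match needed
  Position 4 ('a'): no match needed
  Position 5 ('a'): no match needed
  Position 6 ('d'): no match needed
  Position 7 ('c'): no match needed
All 2 characters matched => is a subsequence

1


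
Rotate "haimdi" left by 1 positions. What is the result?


Input: "haimdi", rotate left by 1
First 1 characters: "h"
Remaining characters: "aimdi"
Concatenate remaining + first: "aimdi" + "h" = "aimdih"

aimdih


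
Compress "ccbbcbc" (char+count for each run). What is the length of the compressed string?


Input: ccbbcbc
Runs:
  'c' x 2 => "c2"
  'b' x 2 => "b2"
  'c' x 1 => "c1"
  'b' x 1 => "b1"
  'c' x 1 => "c1"
Compressed: "c2b2c1b1c1"
Compressed length: 10

10


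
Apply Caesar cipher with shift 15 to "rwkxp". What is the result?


Caesar cipher: shift "rwkxp" by 15
  'r' (pos 17) + 15 = pos 6 = 'g'
  'w' (pos 22) + 15 = pos 11 = 'l'
  'k' (pos 10) + 15 = pos 25 = 'z'
  'x' (pos 23) + 15 = pos 12 = 'm'
  'p' (pos 15) + 15 = pos 4 = 'e'
Result: glzme

glzme


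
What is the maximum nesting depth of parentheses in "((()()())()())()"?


Input: "((()()())()())()"
Tracking depth:
  Position 0 '(': depth becomes 1
  Position 1 '(': depth becomes 2
  Position 2 '(': depth becomes 3
  Position 3 ')': depth becomes 2
  Position 4 '(': depth becomes 3
  Position 5 ')': depth becomes 2
  Position 6 '(': depth becomes 3
  Position 7 ')': depth becomes 2
  Position 8 ')': depth becomes 1
  Position 9 '(': depth becomes 2
  Position 10 ')': depth becomes 1
  Position 11 '(': depth becomes 2
  Position 12 ')': depth becomes 1
  Position 13 ')': depth becomes 0
  Position 14 '(': depth becomes 1
  Position 15 ')': depth becomes 0
Maximum depth reached: 3

3


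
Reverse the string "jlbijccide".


Input: jlbijccide
Reading characters right to left:
  Position 9: 'e'
  Position 8: 'd'
  Position 7: 'i'
  Position 6: 'c'
  Position 5: 'c'
  Position 4: 'j'
  Position 3: 'i'
  Position 2: 'b'
  Position 1: 'l'
  Position 0: 'j'
Reversed: ediccjiblj

ediccjiblj


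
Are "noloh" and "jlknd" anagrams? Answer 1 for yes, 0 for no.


Strings: "noloh", "jlknd"
Sorted first:  hlnoo
Sorted second: djkln
Differ at position 0: 'h' vs 'd' => not anagrams

0


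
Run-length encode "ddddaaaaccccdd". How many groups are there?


Input: ddddaaaaccccdd
Scanning for consecutive runs:
  Group 1: 'd' x 4 (positions 0-3)
  Group 2: 'a' x 4 (positions 4-7)
  Group 3: 'c' x 4 (positions 8-11)
  Group 4: 'd' x 2 (positions 12-13)
Total groups: 4

4


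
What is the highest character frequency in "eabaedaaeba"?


Input: eabaedaaeba
Character counts:
  'a': 5
  'b': 2
  'd': 1
  'e': 3
Maximum frequency: 5

5


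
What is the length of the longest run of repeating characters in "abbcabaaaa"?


Input: "abbcabaaaa"
Scanning for longest run:
  Position 1 ('b'): new char, reset run to 1
  Position 2 ('b'): continues run of 'b', length=2
  Position 3 ('c'): new char, reset run to 1
  Position 4 ('a'): new char, reset run to 1
  Position 5 ('b'): new char, reset run to 1
  Position 6 ('a'): new char, reset run to 1
  Position 7 ('a'): continues run of 'a', length=2
  Position 8 ('a'): continues run of 'a', length=3
  Position 9 ('a'): continues run of 'a', length=4
Longest run: 'a' with length 4

4


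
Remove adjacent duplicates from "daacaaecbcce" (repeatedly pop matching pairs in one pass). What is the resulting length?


Input: daacaaecbcce
Stack-based adjacent duplicate removal:
  Read 'd': push. Stack: d
  Read 'a': push. Stack: da
  Read 'a': matches stack top 'a' => pop. Stack: d
  Read 'c': push. Stack: dc
  Read 'a': push. Stack: dca
  Read 'a': matches stack top 'a' => pop. Stack: dc
  Read 'e': push. Stack: dce
  Read 'c': push. Stack: dcec
  Read 'b': push. Stack: dcecb
  Read 'c': push. Stack: dcecbc
  Read 'c': matches stack top 'c' => pop. Stack: dcecb
  Read 'e': push. Stack: dcecbe
Final stack: "dcecbe" (length 6)

6


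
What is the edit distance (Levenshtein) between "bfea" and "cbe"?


Computing edit distance: "bfea" -> "cbe"
DP table:
           c    b    e
      0    1    2    3
  b   1    1    1    2
  f   2    2    2    2
  e   3    3    3    2
  a   4    4    4    3
Edit distance = dp[4][3] = 3

3


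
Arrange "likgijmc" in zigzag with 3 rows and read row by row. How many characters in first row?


Zigzag "likgijmc" into 3 rows:
Placing characters:
  'l' => row 0
  'i' => row 1
  'k' => row 2
  'g' => row 1
  'i' => row 0
  'j' => row 1
  'm' => row 2
  'c' => row 1
Rows:
  Row 0: "li"
  Row 1: "igjc"
  Row 2: "km"
First row length: 2

2


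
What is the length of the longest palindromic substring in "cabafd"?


Input: "cabafd"
Checking substrings for palindromes:
  [1:4] "aba" (len 3) => palindrome
Longest palindromic substring: "aba" with length 3

3


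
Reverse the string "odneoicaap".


Input: odneoicaap
Reading characters right to left:
  Position 9: 'p'
  Position 8: 'a'
  Position 7: 'a'
  Position 6: 'c'
  Position 5: 'i'
  Position 4: 'o'
  Position 3: 'e'
  Position 2: 'n'
  Position 1: 'd'
  Position 0: 'o'
Reversed: paacioendo

paacioendo


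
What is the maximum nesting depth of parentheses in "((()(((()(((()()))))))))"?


Input: "((()(((()(((()()))))))))"
Tracking depth:
  Position 0 '(': depth becomes 1
  Position 1 '(': depth becomes 2
  Position 2 '(': depth becomes 3
  Position 3 ')': depth becomes 2
  Position 4 '(': depth becomes 3
  Position 5 '(': depth becomes 4
  Position 6 '(': depth becomes 5
  Position 7 '(': depth becomes 6
  Position 8 ')': depth becomes 5
  Position 9 '(': depth becomes 6
  Position 10 '(': depth becomes 7
  Position 11 '(': depth becomes 8
  Position 12 '(': depth becomes 9
  Position 13 ')': depth becomes 8
  Position 14 '(': depth becomes 9
  Position 15 ')': depth becomes 8
  Position 16 ')': depth becomes 7
  Position 17 ')': depth becomes 6
  Position 18 ')': depth becomes 5
  Position 19 ')': depth becomes 4
  Position 20 ')': depth becomes 3
  Position 21 ')': depth becomes 2
  Position 22 ')': depth becomes 1
  Position 23 ')': depth becomes 0
Maximum depth reached: 9

9


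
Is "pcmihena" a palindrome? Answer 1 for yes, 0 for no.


Input: pcmihena
Reversed: anehimcp
  Compare pos 0 ('p') with pos 7 ('a'): MISMATCH
  Compare pos 1 ('c') with pos 6 ('n'): MISMATCH
  Compare pos 2 ('m') with pos 5 ('e'): MISMATCH
  Compare pos 3 ('i') with pos 4 ('h'): MISMATCH
Result: not a palindrome

0


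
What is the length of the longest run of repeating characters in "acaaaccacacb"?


Input: "acaaaccacacb"
Scanning for longest run:
  Position 1 ('c'): new char, reset run to 1
  Position 2 ('a'): new char, reset run to 1
  Position 3 ('a'): continues run of 'a', length=2
  Position 4 ('a'): continues run of 'a', length=3
  Position 5 ('c'): new char, reset run to 1
  Position 6 ('c'): continues run of 'c', length=2
  Position 7 ('a'): new char, reset run to 1
  Position 8 ('c'): new char, reset run to 1
  Position 9 ('a'): new char, reset run to 1
  Position 10 ('c'): new char, reset run to 1
  Position 11 ('b'): new char, reset run to 1
Longest run: 'a' with length 3

3


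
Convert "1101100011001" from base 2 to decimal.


Input: "1101100011001" in base 2
Positional expansion:
  Digit '1' (value 1) x 2^12 = 4096
  Digit '1' (value 1) x 2^11 = 2048
  Digit '0' (value 0) x 2^10 = 0
  Digit '1' (value 1) x 2^9 = 512
  Digit '1' (value 1) x 2^8 = 256
  Digit '0' (value 0) x 2^7 = 0
  Digit '0' (value 0) x 2^6 = 0
  Digit '0' (value 0) x 2^5 = 0
  Digit '1' (value 1) x 2^4 = 16
  Digit '1' (value 1) x 2^3 = 8
  Digit '0' (value 0) x 2^2 = 0
  Digit '0' (value 0) x 2^1 = 0
  Digit '1' (value 1) x 2^0 = 1
Sum = 6937

6937


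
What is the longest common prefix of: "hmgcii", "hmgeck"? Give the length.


Words: hmgcii, hmgeck
  Position 0: all 'h' => match
  Position 1: all 'm' => match
  Position 2: all 'g' => match
  Position 3: ('c', 'e') => mismatch, stop
LCP = "hmg" (length 3)

3


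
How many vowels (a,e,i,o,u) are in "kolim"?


Input: kolim
Checking each character:
  'k' at position 0: consonant
  'o' at position 1: vowel (running total: 1)
  'l' at position 2: consonant
  'i' at position 3: vowel (running total: 2)
  'm' at position 4: consonant
Total vowels: 2

2


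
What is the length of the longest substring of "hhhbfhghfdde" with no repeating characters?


Input: "hhhbfhghfdde"
Sliding window (track last position of each char):
  Position 0 ('h'): window [0,0] length 1 -- new best
  Position 1 ('h'): repeat (last at 0), move window start to 1
  Position 1 ('h'): window [1,1] length 1
  Position 2 ('h'): repeat (last at 1), move window start to 2
  Position 2 ('h'): window [2,2] length 1
  Position 3 ('b'): window [2,3] length 2 -- new best
  Position 4 ('f'): window [2,4] length 3 -- new best
  Position 5 ('h'): repeat (last at 2), move window start to 3
  Position 5 ('h'): window [3,5] length 3
  Position 6 ('g'): window [3,6] length 4 -- new best
  Position 7 ('h'): repeat (last at 5), move window start to 6
  Position 7 ('h'): window [6,7] length 2
  Position 8 ('f'): window [6,8] length 3
  Position 9 ('d'): window [6,9] length 4
  Position 10 ('d'): repeat (last at 9), move window start to 10
  Position 10 ('d'): window [10,10] length 1
  Position 11 ('e'): window [10,11] length 2
Longest substring with no repeats: "bfhg" with length 4

4


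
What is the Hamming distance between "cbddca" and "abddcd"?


Comparing "cbddca" and "abddcd" position by position:
  Position 0: 'c' vs 'a' => differ
  Position 1: 'b' vs 'b' => same
  Position 2: 'd' vs 'd' => same
  Position 3: 'd' vs 'd' => same
  Position 4: 'c' vs 'c' => same
  Position 5: 'a' vs 'd' => differ
Total differences (Hamming distance): 2

2


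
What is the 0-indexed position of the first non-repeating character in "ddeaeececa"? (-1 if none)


Input: ddeaeececa
Character frequencies:
  'a': 2
  'c': 2
  'd': 2
  'e': 4
Scanning left to right for freq == 1:
  Position 0 ('d'): freq=2, skip
  Position 1 ('d'): freq=2, skip
  Position 2 ('e'): freq=4, skip
  Position 3 ('a'): freq=2, skip
  Position 4 ('e'): freq=4, skip
  Position 5 ('e'): freq=4, skip
  Position 6 ('c'): freq=2, skip
  Position 7 ('e'): freq=4, skip
  Position 8 ('c'): freq=2, skip
  Position 9 ('a'): freq=2, skip
  No unique character found => answer = -1

-1


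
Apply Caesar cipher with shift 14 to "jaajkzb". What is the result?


Caesar cipher: shift "jaajkzb" by 14
  'j' (pos 9) + 14 = pos 23 = 'x'
  'a' (pos 0) + 14 = pos 14 = 'o'
  'a' (pos 0) + 14 = pos 14 = 'o'
  'j' (pos 9) + 14 = pos 23 = 'x'
  'k' (pos 10) + 14 = pos 24 = 'y'
  'z' (pos 25) + 14 = pos 13 = 'n'
  'b' (pos 1) + 14 = pos 15 = 'p'
Result: xooxynp

xooxynp


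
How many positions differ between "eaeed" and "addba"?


Comparing "eaeed" and "addba" position by position:
  Position 0: 'e' vs 'a' => DIFFER
  Position 1: 'a' vs 'd' => DIFFER
  Position 2: 'e' vs 'd' => DIFFER
  Position 3: 'e' vs 'b' => DIFFER
  Position 4: 'd' vs 'a' => DIFFER
Positions that differ: 5

5


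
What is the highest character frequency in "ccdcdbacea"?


Input: ccdcdbacea
Character counts:
  'a': 2
  'b': 1
  'c': 4
  'd': 2
  'e': 1
Maximum frequency: 4

4


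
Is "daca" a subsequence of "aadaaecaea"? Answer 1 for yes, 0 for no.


Check if "daca" is a subsequence of "aadaaecaea"
Greedy scan:
  Position 0 ('a'): no match needed
  Position 1 ('a'): no match needed
  Position 2 ('d'): matches sub[0] = 'd'
  Position 3 ('a'): matches sub[1] = 'a'
  Position 4 ('a'): no match needed
  Position 5 ('e'): no match needed
  Position 6 ('c'): matches sub[2] = 'c'
  Position 7 ('a'): matches sub[3] = 'a'
  Position 8 ('e'): no match needed
  Position 9 ('a'): no match needed
All 4 characters matched => is a subsequence

1


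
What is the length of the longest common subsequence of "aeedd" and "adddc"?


LCS of "aeedd" and "adddc"
DP table:
           a    d    d    d    c
      0    0    0    0    0    0
  a   0    1    1    1    1    1
  e   0    1    1    1    1    1
  e   0    1    1    1    1    1
  d   0    1    2    2    2    2
  d   0    1    2    3    3    3
LCS length = dp[5][5] = 3

3


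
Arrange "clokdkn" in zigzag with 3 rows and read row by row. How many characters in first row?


Zigzag "clokdkn" into 3 rows:
Placing characters:
  'c' => row 0
  'l' => row 1
  'o' => row 2
  'k' => row 1
  'd' => row 0
  'k' => row 1
  'n' => row 2
Rows:
  Row 0: "cd"
  Row 1: "lkk"
  Row 2: "on"
First row length: 2

2


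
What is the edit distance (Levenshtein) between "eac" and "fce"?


Computing edit distance: "eac" -> "fce"
DP table:
           f    c    e
      0    1    2    3
  e   1    1    2    2
  a   2    2    2    3
  c   3    3    2    3
Edit distance = dp[3][3] = 3

3


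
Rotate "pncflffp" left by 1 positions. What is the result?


Input: "pncflffp", rotate left by 1
First 1 characters: "p"
Remaining characters: "ncflffp"
Concatenate remaining + first: "ncflffp" + "p" = "ncflffpp"

ncflffpp


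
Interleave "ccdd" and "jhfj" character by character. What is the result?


Interleaving "ccdd" and "jhfj":
  Position 0: 'c' from first, 'j' from second => "cj"
  Position 1: 'c' from first, 'h' from second => "ch"
  Position 2: 'd' from first, 'f' from second => "df"
  Position 3: 'd' from first, 'j' from second => "dj"
Result: cjchdfdj

cjchdfdj


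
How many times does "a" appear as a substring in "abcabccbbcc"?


Searching for "a" in "abcabccbbcc"
Scanning each position:
  Position 0: "a" => MATCH
  Position 1: "b" => no
  Position 2: "c" => no
  Position 3: "a" => MATCH
  Position 4: "b" => no
  Position 5: "c" => no
  Position 6: "c" => no
  Position 7: "b" => no
  Position 8: "b" => no
  Position 9: "c" => no
  Position 10: "c" => no
Total occurrences: 2

2


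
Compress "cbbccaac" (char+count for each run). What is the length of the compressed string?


Input: cbbccaac
Runs:
  'c' x 1 => "c1"
  'b' x 2 => "b2"
  'c' x 2 => "c2"
  'a' x 2 => "a2"
  'c' x 1 => "c1"
Compressed: "c1b2c2a2c1"
Compressed length: 10

10


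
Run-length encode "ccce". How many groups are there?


Input: ccce
Scanning for consecutive runs:
  Group 1: 'c' x 3 (positions 0-2)
  Group 2: 'e' x 1 (positions 3-3)
Total groups: 2

2


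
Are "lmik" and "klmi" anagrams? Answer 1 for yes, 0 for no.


Strings: "lmik", "klmi"
Sorted first:  iklm
Sorted second: iklm
Sorted forms match => anagrams

1


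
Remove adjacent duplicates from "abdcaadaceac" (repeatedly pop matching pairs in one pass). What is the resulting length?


Input: abdcaadaceac
Stack-based adjacent duplicate removal:
  Read 'a': push. Stack: a
  Read 'b': push. Stack: ab
  Read 'd': push. Stack: abd
  Read 'c': push. Stack: abdc
  Read 'a': push. Stack: abdca
  Read 'a': matches stack top 'a' => pop. Stack: abdc
  Read 'd': push. Stack: abdcd
  Read 'a': push. Stack: abdcda
  Read 'c': push. Stack: abdcdac
  Read 'e': push. Stack: abdcdace
  Read 'a': push. Stack: abdcdacea
  Read 'c': push. Stack: abdcdaceac
Final stack: "abdcdaceac" (length 10)

10


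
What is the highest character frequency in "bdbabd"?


Input: bdbabd
Character counts:
  'a': 1
  'b': 3
  'd': 2
Maximum frequency: 3

3


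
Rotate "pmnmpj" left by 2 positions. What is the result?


Input: "pmnmpj", rotate left by 2
First 2 characters: "pm"
Remaining characters: "nmpj"
Concatenate remaining + first: "nmpj" + "pm" = "nmpjpm"

nmpjpm


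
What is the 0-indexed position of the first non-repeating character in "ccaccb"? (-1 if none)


Input: ccaccb
Character frequencies:
  'a': 1
  'b': 1
  'c': 4
Scanning left to right for freq == 1:
  Position 0 ('c'): freq=4, skip
  Position 1 ('c'): freq=4, skip
  Position 2 ('a'): unique! => answer = 2

2


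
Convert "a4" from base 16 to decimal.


Input: "a4" in base 16
Positional expansion:
  Digit 'a' (value 10) x 16^1 = 160
  Digit '4' (value 4) x 16^0 = 4
Sum = 164

164


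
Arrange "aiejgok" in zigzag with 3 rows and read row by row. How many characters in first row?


Zigzag "aiejgok" into 3 rows:
Placing characters:
  'a' => row 0
  'i' => row 1
  'e' => row 2
  'j' => row 1
  'g' => row 0
  'o' => row 1
  'k' => row 2
Rows:
  Row 0: "ag"
  Row 1: "ijo"
  Row 2: "ek"
First row length: 2

2


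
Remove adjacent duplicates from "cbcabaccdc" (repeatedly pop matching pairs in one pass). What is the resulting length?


Input: cbcabaccdc
Stack-based adjacent duplicate removal:
  Read 'c': push. Stack: c
  Read 'b': push. Stack: cb
  Read 'c': push. Stack: cbc
  Read 'a': push. Stack: cbca
  Read 'b': push. Stack: cbcab
  Read 'a': push. Stack: cbcaba
  Read 'c': push. Stack: cbcabac
  Read 'c': matches stack top 'c' => pop. Stack: cbcaba
  Read 'd': push. Stack: cbcabad
  Read 'c': push. Stack: cbcabadc
Final stack: "cbcabadc" (length 8)

8


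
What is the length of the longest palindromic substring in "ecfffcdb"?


Input: "ecfffcdb"
Checking substrings for palindromes:
  [1:6] "cfffc" (len 5) => palindrome
  [2:5] "fff" (len 3) => palindrome
  [2:4] "ff" (len 2) => palindrome
  [3:5] "ff" (len 2) => palindrome
Longest palindromic substring: "cfffc" with length 5

5


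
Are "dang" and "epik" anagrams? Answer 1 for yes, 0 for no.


Strings: "dang", "epik"
Sorted first:  adgn
Sorted second: eikp
Differ at position 0: 'a' vs 'e' => not anagrams

0


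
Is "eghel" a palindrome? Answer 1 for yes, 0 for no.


Input: eghel
Reversed: lehge
  Compare pos 0 ('e') with pos 4 ('l'): MISMATCH
  Compare pos 1 ('g') with pos 3 ('e'): MISMATCH
Result: not a palindrome

0


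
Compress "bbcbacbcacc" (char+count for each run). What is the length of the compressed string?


Input: bbcbacbcacc
Runs:
  'b' x 2 => "b2"
  'c' x 1 => "c1"
  'b' x 1 => "b1"
  'a' x 1 => "a1"
  'c' x 1 => "c1"
  'b' x 1 => "b1"
  'c' x 1 => "c1"
  'a' x 1 => "a1"
  'c' x 2 => "c2"
Compressed: "b2c1b1a1c1b1c1a1c2"
Compressed length: 18

18


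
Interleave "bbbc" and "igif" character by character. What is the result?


Interleaving "bbbc" and "igif":
  Position 0: 'b' from first, 'i' from second => "bi"
  Position 1: 'b' from first, 'g' from second => "bg"
  Position 2: 'b' from first, 'i' from second => "bi"
  Position 3: 'c' from first, 'f' from second => "cf"
Result: bibgbicf

bibgbicf


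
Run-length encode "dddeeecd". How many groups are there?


Input: dddeeecd
Scanning for consecutive runs:
  Group 1: 'd' x 3 (positions 0-2)
  Group 2: 'e' x 3 (positions 3-5)
  Group 3: 'c' x 1 (positions 6-6)
  Group 4: 'd' x 1 (positions 7-7)
Total groups: 4

4


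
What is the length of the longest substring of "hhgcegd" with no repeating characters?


Input: "hhgcegd"
Sliding window (track last position of each char):
  Position 0 ('h'): window [0,0] length 1 -- new best
  Position 1 ('h'): repeat (last at 0), move window start to 1
  Position 1 ('h'): window [1,1] length 1
  Position 2 ('g'): window [1,2] length 2 -- new best
  Position 3 ('c'): window [1,3] length 3 -- new best
  Position 4 ('e'): window [1,4] length 4 -- new best
  Position 5 ('g'): repeat (last at 2), move window start to 3
  Position 5 ('g'): window [3,5] length 3
  Position 6 ('d'): window [3,6] length 4
Longest substring with no repeats: "hgce" with length 4

4


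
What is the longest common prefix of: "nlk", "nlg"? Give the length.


Words: nlk, nlg
  Position 0: all 'n' => match
  Position 1: all 'l' => match
  Position 2: ('k', 'g') => mismatch, stop
LCP = "nl" (length 2)

2


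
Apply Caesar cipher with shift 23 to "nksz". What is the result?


Caesar cipher: shift "nksz" by 23
  'n' (pos 13) + 23 = pos 10 = 'k'
  'k' (pos 10) + 23 = pos 7 = 'h'
  's' (pos 18) + 23 = pos 15 = 'p'
  'z' (pos 25) + 23 = pos 22 = 'w'
Result: khpw

khpw


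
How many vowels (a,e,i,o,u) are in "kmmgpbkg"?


Input: kmmgpbkg
Checking each character:
  'k' at position 0: consonant
  'm' at position 1: consonant
  'm' at position 2: consonant
  'g' at position 3: consonant
  'p' at position 4: consonant
  'b' at position 5: consonant
  'k' at position 6: consonant
  'g' at position 7: consonant
Total vowels: 0

0


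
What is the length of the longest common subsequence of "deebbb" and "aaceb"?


LCS of "deebbb" and "aaceb"
DP table:
           a    a    c    e    b
      0    0    0    0    0    0
  d   0    0    0    0    0    0
  e   0    0    0    0    1    1
  e   0    0    0    0    1    1
  b   0    0    0    0    1    2
  b   0    0    0    0    1    2
  b   0    0    0    0    1    2
LCS length = dp[6][5] = 2

2


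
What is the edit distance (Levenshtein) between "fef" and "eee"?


Computing edit distance: "fef" -> "eee"
DP table:
           e    e    e
      0    1    2    3
  f   1    1    2    3
  e   2    1    1    2
  f   3    2    2    2
Edit distance = dp[3][3] = 2

2


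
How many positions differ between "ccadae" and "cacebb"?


Comparing "ccadae" and "cacebb" position by position:
  Position 0: 'c' vs 'c' => same
  Position 1: 'c' vs 'a' => DIFFER
  Position 2: 'a' vs 'c' => DIFFER
  Position 3: 'd' vs 'e' => DIFFER
  Position 4: 'a' vs 'b' => DIFFER
  Position 5: 'e' vs 'b' => DIFFER
Positions that differ: 5

5


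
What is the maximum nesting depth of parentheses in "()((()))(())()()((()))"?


Input: "()((()))(())()()((()))"
Tracking depth:
  Position 0 '(': depth becomes 1
  Position 1 ')': depth becomes 0
  Position 2 '(': depth becomes 1
  Position 3 '(': depth becomes 2
  Position 4 '(': depth becomes 3
  Position 5 ')': depth becomes 2
  Position 6 ')': depth becomes 1
  Position 7 ')': depth becomes 0
  Position 8 '(': depth becomes 1
  Position 9 '(': depth becomes 2
  Position 10 ')': depth becomes 1
  Position 11 ')': depth becomes 0
  Position 12 '(': depth becomes 1
  Position 13 ')': depth becomes 0
  Position 14 '(': depth becomes 1
  Position 15 ')': depth becomes 0
  Position 16 '(': depth becomes 1
  Position 17 '(': depth becomes 2
  Position 18 '(': depth becomes 3
  Position 19 ')': depth becomes 2
  Position 20 ')': depth becomes 1
  Position 21 ')': depth becomes 0
Maximum depth reached: 3

3


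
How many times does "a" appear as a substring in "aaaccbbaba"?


Searching for "a" in "aaaccbbaba"
Scanning each position:
  Position 0: "a" => MATCH
  Position 1: "a" => MATCH
  Position 2: "a" => MATCH
  Position 3: "c" => no
  Position 4: "c" => no
  Position 5: "b" => no
  Position 6: "b" => no
  Position 7: "a" => MATCH
  Position 8: "b" => no
  Position 9: "a" => MATCH
Total occurrences: 5

5


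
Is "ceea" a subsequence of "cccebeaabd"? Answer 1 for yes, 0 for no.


Check if "ceea" is a subsequence of "cccebeaabd"
Greedy scan:
  Position 0 ('c'): matches sub[0] = 'c'
  Position 1 ('c'): no match needed
  Position 2 ('c'): no match needed
  Position 3 ('e'): matches sub[1] = 'e'
  Position 4 ('b'): no match needed
  Position 5 ('e'): matches sub[2] = 'e'
  Position 6 ('a'): matches sub[3] = 'a'
  Position 7 ('a'): no match needed
  Position 8 ('b'): no match needed
  Position 9 ('d'): no match needed
All 4 characters matched => is a subsequence

1


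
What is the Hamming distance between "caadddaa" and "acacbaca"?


Comparing "caadddaa" and "acacbaca" position by position:
  Position 0: 'c' vs 'a' => differ
  Position 1: 'a' vs 'c' => differ
  Position 2: 'a' vs 'a' => same
  Position 3: 'd' vs 'c' => differ
  Position 4: 'd' vs 'b' => differ
  Position 5: 'd' vs 'a' => differ
  Position 6: 'a' vs 'c' => differ
  Position 7: 'a' vs 'a' => same
Total differences (Hamming distance): 6

6


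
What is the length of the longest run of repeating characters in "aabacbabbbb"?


Input: "aabacbabbbb"
Scanning for longest run:
  Position 1 ('a'): continues run of 'a', length=2
  Position 2 ('b'): new char, reset run to 1
  Position 3 ('a'): new char, reset run to 1
  Position 4 ('c'): new char, reset run to 1
  Position 5 ('b'): new char, reset run to 1
  Position 6 ('a'): new char, reset run to 1
  Position 7 ('b'): new char, reset run to 1
  Position 8 ('b'): continues run of 'b', length=2
  Position 9 ('b'): continues run of 'b', length=3
  Position 10 ('b'): continues run of 'b', length=4
Longest run: 'b' with length 4

4


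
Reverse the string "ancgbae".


Input: ancgbae
Reading characters right to left:
  Position 6: 'e'
  Position 5: 'a'
  Position 4: 'b'
  Position 3: 'g'
  Position 2: 'c'
  Position 1: 'n'
  Position 0: 'a'
Reversed: eabgcna

eabgcna


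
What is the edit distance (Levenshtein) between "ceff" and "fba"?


Computing edit distance: "ceff" -> "fba"
DP table:
           f    b    a
      0    1    2    3
  c   1    1    2    3
  e   2    2    2    3
  f   3    2    3    3
  f   4    3    3    4
Edit distance = dp[4][3] = 4

4


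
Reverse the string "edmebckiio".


Input: edmebckiio
Reading characters right to left:
  Position 9: 'o'
  Position 8: 'i'
  Position 7: 'i'
  Position 6: 'k'
  Position 5: 'c'
  Position 4: 'b'
  Position 3: 'e'
  Position 2: 'm'
  Position 1: 'd'
  Position 0: 'e'
Reversed: oiikcbemde

oiikcbemde


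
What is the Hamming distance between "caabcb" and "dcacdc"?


Comparing "caabcb" and "dcacdc" position by position:
  Position 0: 'c' vs 'd' => differ
  Position 1: 'a' vs 'c' => differ
  Position 2: 'a' vs 'a' => same
  Position 3: 'b' vs 'c' => differ
  Position 4: 'c' vs 'd' => differ
  Position 5: 'b' vs 'c' => differ
Total differences (Hamming distance): 5

5


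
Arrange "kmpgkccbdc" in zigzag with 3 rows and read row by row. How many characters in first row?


Zigzag "kmpgkccbdc" into 3 rows:
Placing characters:
  'k' => row 0
  'm' => row 1
  'p' => row 2
  'g' => row 1
  'k' => row 0
  'c' => row 1
  'c' => row 2
  'b' => row 1
  'd' => row 0
  'c' => row 1
Rows:
  Row 0: "kkd"
  Row 1: "mgcbc"
  Row 2: "pc"
First row length: 3

3


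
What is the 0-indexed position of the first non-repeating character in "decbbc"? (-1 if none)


Input: decbbc
Character frequencies:
  'b': 2
  'c': 2
  'd': 1
  'e': 1
Scanning left to right for freq == 1:
  Position 0 ('d'): unique! => answer = 0

0


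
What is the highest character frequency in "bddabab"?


Input: bddabab
Character counts:
  'a': 2
  'b': 3
  'd': 2
Maximum frequency: 3

3


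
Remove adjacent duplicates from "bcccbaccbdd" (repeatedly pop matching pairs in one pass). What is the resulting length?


Input: bcccbaccbdd
Stack-based adjacent duplicate removal:
  Read 'b': push. Stack: b
  Read 'c': push. Stack: bc
  Read 'c': matches stack top 'c' => pop. Stack: b
  Read 'c': push. Stack: bc
  Read 'b': push. Stack: bcb
  Read 'a': push. Stack: bcba
  Read 'c': push. Stack: bcbac
  Read 'c': matches stack top 'c' => pop. Stack: bcba
  Read 'b': push. Stack: bcbab
  Read 'd': push. Stack: bcbabd
  Read 'd': matches stack top 'd' => pop. Stack: bcbab
Final stack: "bcbab" (length 5)

5


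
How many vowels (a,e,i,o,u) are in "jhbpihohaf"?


Input: jhbpihohaf
Checking each character:
  'j' at position 0: consonant
  'h' at position 1: consonant
  'b' at position 2: consonant
  'p' at position 3: consonant
  'i' at position 4: vowel (running total: 1)
  'h' at position 5: consonant
  'o' at position 6: vowel (running total: 2)
  'h' at position 7: consonant
  'a' at position 8: vowel (running total: 3)
  'f' at position 9: consonant
Total vowels: 3

3


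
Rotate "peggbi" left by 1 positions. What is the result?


Input: "peggbi", rotate left by 1
First 1 characters: "p"
Remaining characters: "eggbi"
Concatenate remaining + first: "eggbi" + "p" = "eggbip"

eggbip


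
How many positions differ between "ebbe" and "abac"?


Comparing "ebbe" and "abac" position by position:
  Position 0: 'e' vs 'a' => DIFFER
  Position 1: 'b' vs 'b' => same
  Position 2: 'b' vs 'a' => DIFFER
  Position 3: 'e' vs 'c' => DIFFER
Positions that differ: 3

3


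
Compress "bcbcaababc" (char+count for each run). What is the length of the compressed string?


Input: bcbcaababc
Runs:
  'b' x 1 => "b1"
  'c' x 1 => "c1"
  'b' x 1 => "b1"
  'c' x 1 => "c1"
  'a' x 2 => "a2"
  'b' x 1 => "b1"
  'a' x 1 => "a1"
  'b' x 1 => "b1"
  'c' x 1 => "c1"
Compressed: "b1c1b1c1a2b1a1b1c1"
Compressed length: 18

18


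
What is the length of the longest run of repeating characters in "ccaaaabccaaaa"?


Input: "ccaaaabccaaaa"
Scanning for longest run:
  Position 1 ('c'): continues run of 'c', length=2
  Position 2 ('a'): new char, reset run to 1
  Position 3 ('a'): continues run of 'a', length=2
  Position 4 ('a'): continues run of 'a', length=3
  Position 5 ('a'): continues run of 'a', length=4
  Position 6 ('b'): new char, reset run to 1
  Position 7 ('c'): new char, reset run to 1
  Position 8 ('c'): continues run of 'c', length=2
  Position 9 ('a'): new char, reset run to 1
  Position 10 ('a'): continues run of 'a', length=2
  Position 11 ('a'): continues run of 'a', length=3
  Position 12 ('a'): continues run of 'a', length=4
Longest run: 'a' with length 4

4


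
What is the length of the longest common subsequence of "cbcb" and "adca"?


LCS of "cbcb" and "adca"
DP table:
           a    d    c    a
      0    0    0    0    0
  c   0    0    0    1    1
  b   0    0    0    1    1
  c   0    0    0    1    1
  b   0    0    0    1    1
LCS length = dp[4][4] = 1

1


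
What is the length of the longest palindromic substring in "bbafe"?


Input: "bbafe"
Checking substrings for palindromes:
  [0:2] "bb" (len 2) => palindrome
Longest palindromic substring: "bb" with length 2

2


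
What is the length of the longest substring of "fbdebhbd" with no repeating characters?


Input: "fbdebhbd"
Sliding window (track last position of each char):
  Position 0 ('f'): window [0,0] length 1 -- new best
  Position 1 ('b'): window [0,1] length 2 -- new best
  Position 2 ('d'): window [0,2] length 3 -- new best
  Position 3 ('e'): window [0,3] length 4 -- new best
  Position 4 ('b'): repeat (last at 1), move window start to 2
  Position 4 ('b'): window [2,4] length 3
  Position 5 ('h'): window [2,5] length 4
  Position 6 ('b'): repeat (last at 4), move window start to 5
  Position 6 ('b'): window [5,6] length 2
  Position 7 ('d'): window [5,7] length 3
Longest substring with no repeats: "fbde" with length 4

4


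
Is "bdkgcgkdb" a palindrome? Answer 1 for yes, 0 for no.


Input: bdkgcgkdb
Reversed: bdkgcgkdb
  Compare pos 0 ('b') with pos 8 ('b'): match
  Compare pos 1 ('d') with pos 7 ('d'): match
  Compare pos 2 ('k') with pos 6 ('k'): match
  Compare pos 3 ('g') with pos 5 ('g'): match
Result: palindrome

1


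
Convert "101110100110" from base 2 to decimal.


Input: "101110100110" in base 2
Positional expansion:
  Digit '1' (value 1) x 2^11 = 2048
  Digit '0' (value 0) x 2^10 = 0
  Digit '1' (value 1) x 2^9 = 512
  Digit '1' (value 1) x 2^8 = 256
  Digit '1' (value 1) x 2^7 = 128
  Digit '0' (value 0) x 2^6 = 0
  Digit '1' (value 1) x 2^5 = 32
  Digit '0' (value 0) x 2^4 = 0
  Digit '0' (value 0) x 2^3 = 0
  Digit '1' (value 1) x 2^2 = 4
  Digit '1' (value 1) x 2^1 = 2
  Digit '0' (value 0) x 2^0 = 0
Sum = 2982

2982


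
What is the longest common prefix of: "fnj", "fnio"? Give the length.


Words: fnj, fnio
  Position 0: all 'f' => match
  Position 1: all 'n' => match
  Position 2: ('j', 'i') => mismatch, stop
LCP = "fn" (length 2)

2


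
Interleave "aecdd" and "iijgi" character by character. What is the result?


Interleaving "aecdd" and "iijgi":
  Position 0: 'a' from first, 'i' from second => "ai"
  Position 1: 'e' from first, 'i' from second => "ei"
  Position 2: 'c' from first, 'j' from second => "cj"
  Position 3: 'd' from first, 'g' from second => "dg"
  Position 4: 'd' from first, 'i' from second => "di"
Result: aieicjdgdi

aieicjdgdi


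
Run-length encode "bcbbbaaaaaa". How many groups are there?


Input: bcbbbaaaaaa
Scanning for consecutive runs:
  Group 1: 'b' x 1 (positions 0-0)
  Group 2: 'c' x 1 (positions 1-1)
  Group 3: 'b' x 3 (positions 2-4)
  Group 4: 'a' x 6 (positions 5-10)
Total groups: 4

4


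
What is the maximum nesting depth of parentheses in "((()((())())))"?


Input: "((()((())())))"
Tracking depth:
  Position 0 '(': depth becomes 1
  Position 1 '(': depth becomes 2
  Position 2 '(': depth becomes 3
  Position 3 ')': depth becomes 2
  Position 4 '(': depth becomes 3
  Position 5 '(': depth becomes 4
  Position 6 '(': depth becomes 5
  Position 7 ')': depth becomes 4
  Position 8 ')': depth becomes 3
  Position 9 '(': depth becomes 4
  Position 10 ')': depth becomes 3
  Position 11 ')': depth becomes 2
  Position 12 ')': depth becomes 1
  Position 13 ')': depth becomes 0
Maximum depth reached: 5

5


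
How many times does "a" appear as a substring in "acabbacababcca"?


Searching for "a" in "acabbacababcca"
Scanning each position:
  Position 0: "a" => MATCH
  Position 1: "c" => no
  Position 2: "a" => MATCH
  Position 3: "b" => no
  Position 4: "b" => no
  Position 5: "a" => MATCH
  Position 6: "c" => no
  Position 7: "a" => MATCH
  Position 8: "b" => no
  Position 9: "a" => MATCH
  Position 10: "b" => no
  Position 11: "c" => no
  Position 12: "c" => no
  Position 13: "a" => MATCH
Total occurrences: 6

6


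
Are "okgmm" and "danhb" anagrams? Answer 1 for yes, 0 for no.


Strings: "okgmm", "danhb"
Sorted first:  gkmmo
Sorted second: abdhn
Differ at position 0: 'g' vs 'a' => not anagrams

0


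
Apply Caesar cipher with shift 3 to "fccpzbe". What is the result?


Caesar cipher: shift "fccpzbe" by 3
  'f' (pos 5) + 3 = pos 8 = 'i'
  'c' (pos 2) + 3 = pos 5 = 'f'
  'c' (pos 2) + 3 = pos 5 = 'f'
  'p' (pos 15) + 3 = pos 18 = 's'
  'z' (pos 25) + 3 = pos 2 = 'c'
  'b' (pos 1) + 3 = pos 4 = 'e'
  'e' (pos 4) + 3 = pos 7 = 'h'
Result: iffsceh

iffsceh


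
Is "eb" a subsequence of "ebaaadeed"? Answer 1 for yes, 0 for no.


Check if "eb" is a subsequence of "ebaaadeed"
Greedy scan:
  Position 0 ('e'): matches sub[0] = 'e'
  Position 1 ('b'): matches sub[1] = 'b'
  Position 2 ('a'): no match needed
  Position 3 ('a'): no match needed
  Position 4 ('a'): no match needed
  Position 5 ('d'): no match needed
  Position 6 ('e'): no match needed
  Position 7 ('e'): no match needed
  Position 8 ('d'): no match needed
All 2 characters matched => is a subsequence

1


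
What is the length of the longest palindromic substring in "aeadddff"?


Input: "aeadddff"
Checking substrings for palindromes:
  [0:3] "aea" (len 3) => palindrome
  [3:6] "ddd" (len 3) => palindrome
  [3:5] "dd" (len 2) => palindrome
  [4:6] "dd" (len 2) => palindrome
  [6:8] "ff" (len 2) => palindrome
Longest palindromic substring: "aea" with length 3

3


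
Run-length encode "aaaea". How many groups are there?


Input: aaaea
Scanning for consecutive runs:
  Group 1: 'a' x 3 (positions 0-2)
  Group 2: 'e' x 1 (positions 3-3)
  Group 3: 'a' x 1 (positions 4-4)
Total groups: 3

3


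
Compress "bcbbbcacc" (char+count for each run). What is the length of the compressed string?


Input: bcbbbcacc
Runs:
  'b' x 1 => "b1"
  'c' x 1 => "c1"
  'b' x 3 => "b3"
  'c' x 1 => "c1"
  'a' x 1 => "a1"
  'c' x 2 => "c2"
Compressed: "b1c1b3c1a1c2"
Compressed length: 12

12


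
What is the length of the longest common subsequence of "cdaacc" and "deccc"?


LCS of "cdaacc" and "deccc"
DP table:
           d    e    c    c    c
      0    0    0    0    0    0
  c   0    0    0    1    1    1
  d   0    1    1    1    1    1
  a   0    1    1    1    1    1
  a   0    1    1    1    1    1
  c   0    1    1    2    2    2
  c   0    1    1    2    3    3
LCS length = dp[6][5] = 3

3


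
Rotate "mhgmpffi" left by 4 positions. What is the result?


Input: "mhgmpffi", rotate left by 4
First 4 characters: "mhgm"
Remaining characters: "pffi"
Concatenate remaining + first: "pffi" + "mhgm" = "pffimhgm"

pffimhgm


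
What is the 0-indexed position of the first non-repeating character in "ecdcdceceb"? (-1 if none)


Input: ecdcdceceb
Character frequencies:
  'b': 1
  'c': 4
  'd': 2
  'e': 3
Scanning left to right for freq == 1:
  Position 0 ('e'): freq=3, skip
  Position 1 ('c'): freq=4, skip
  Position 2 ('d'): freq=2, skip
  Position 3 ('c'): freq=4, skip
  Position 4 ('d'): freq=2, skip
  Position 5 ('c'): freq=4, skip
  Position 6 ('e'): freq=3, skip
  Position 7 ('c'): freq=4, skip
  Position 8 ('e'): freq=3, skip
  Position 9 ('b'): unique! => answer = 9

9


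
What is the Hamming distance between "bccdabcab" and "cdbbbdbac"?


Comparing "bccdabcab" and "cdbbbdbac" position by position:
  Position 0: 'b' vs 'c' => differ
  Position 1: 'c' vs 'd' => differ
  Position 2: 'c' vs 'b' => differ
  Position 3: 'd' vs 'b' => differ
  Position 4: 'a' vs 'b' => differ
  Position 5: 'b' vs 'd' => differ
  Position 6: 'c' vs 'b' => differ
  Position 7: 'a' vs 'a' => same
  Position 8: 'b' vs 'c' => differ
Total differences (Hamming distance): 8

8


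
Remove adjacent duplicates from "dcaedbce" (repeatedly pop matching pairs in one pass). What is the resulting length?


Input: dcaedbce
Stack-based adjacent duplicate removal:
  Read 'd': push. Stack: d
  Read 'c': push. Stack: dc
  Read 'a': push. Stack: dca
  Read 'e': push. Stack: dcae
  Read 'd': push. Stack: dcaed
  Read 'b': push. Stack: dcaedb
  Read 'c': push. Stack: dcaedbc
  Read 'e': push. Stack: dcaedbce
Final stack: "dcaedbce" (length 8)

8


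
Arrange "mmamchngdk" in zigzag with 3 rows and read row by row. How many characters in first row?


Zigzag "mmamchngdk" into 3 rows:
Placing characters:
  'm' => row 0
  'm' => row 1
  'a' => row 2
  'm' => row 1
  'c' => row 0
  'h' => row 1
  'n' => row 2
  'g' => row 1
  'd' => row 0
  'k' => row 1
Rows:
  Row 0: "mcd"
  Row 1: "mmhgk"
  Row 2: "an"
First row length: 3

3


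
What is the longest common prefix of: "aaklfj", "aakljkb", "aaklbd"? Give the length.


Words: aaklfj, aakljkb, aaklbd
  Position 0: all 'a' => match
  Position 1: all 'a' => match
  Position 2: all 'k' => match
  Position 3: all 'l' => match
  Position 4: ('f', 'j', 'b') => mismatch, stop
LCP = "aakl" (length 4)

4


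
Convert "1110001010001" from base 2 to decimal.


Input: "1110001010001" in base 2
Positional expansion:
  Digit '1' (value 1) x 2^12 = 4096
  Digit '1' (value 1) x 2^11 = 2048
  Digit '1' (value 1) x 2^10 = 1024
  Digit '0' (value 0) x 2^9 = 0
  Digit '0' (value 0) x 2^8 = 0
  Digit '0' (value 0) x 2^7 = 0
  Digit '1' (value 1) x 2^6 = 64
  Digit '0' (value 0) x 2^5 = 0
  Digit '1' (value 1) x 2^4 = 16
  Digit '0' (value 0) x 2^3 = 0
  Digit '0' (value 0) x 2^2 = 0
  Digit '0' (value 0) x 2^1 = 0
  Digit '1' (value 1) x 2^0 = 1
Sum = 7249

7249


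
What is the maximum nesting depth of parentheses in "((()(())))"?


Input: "((()(())))"
Tracking depth:
  Position 0 '(': depth becomes 1
  Position 1 '(': depth becomes 2
  Position 2 '(': depth becomes 3
  Position 3 ')': depth becomes 2
  Position 4 '(': depth becomes 3
  Position 5 '(': depth becomes 4
  Position 6 ')': depth becomes 3
  Position 7 ')': depth becomes 2
  Position 8 ')': depth becomes 1
  Position 9 ')': depth becomes 0
Maximum depth reached: 4

4


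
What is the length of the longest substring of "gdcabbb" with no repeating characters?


Input: "gdcabbb"
Sliding window (track last position of each char):
  Position 0 ('g'): window [0,0] length 1 -- new best
  Position 1 ('d'): window [0,1] length 2 -- new best
  Position 2 ('c'): window [0,2] length 3 -- new best
  Position 3 ('a'): window [0,3] length 4 -- new best
  Position 4 ('b'): window [0,4] length 5 -- new best
  Position 5 ('b'): repeat (last at 4), move window start to 5
  Position 5 ('b'): window [5,5] length 1
  Position 6 ('b'): repeat (last at 5), move window start to 6
  Position 6 ('b'): window [6,6] length 1
Longest substring with no repeats: "gdcab" with length 5

5


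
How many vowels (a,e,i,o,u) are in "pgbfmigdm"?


Input: pgbfmigdm
Checking each character:
  'p' at position 0: consonant
  'g' at position 1: consonant
  'b' at position 2: consonant
  'f' at position 3: consonant
  'm' at position 4: consonant
  'i' at position 5: vowel (running total: 1)
  'g' at position 6: consonant
  'd' at position 7: consonant
  'm' at position 8: consonant
Total vowels: 1

1
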